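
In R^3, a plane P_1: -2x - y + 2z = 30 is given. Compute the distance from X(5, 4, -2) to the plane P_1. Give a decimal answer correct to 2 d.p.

16.00

n·X − d = (-2)·(5) + (-1)·(4) + (2)·(-2) − 30 = -48; |n| = √9.
Distance = |-48| / √9 = 48/√9 ≈ 16.00.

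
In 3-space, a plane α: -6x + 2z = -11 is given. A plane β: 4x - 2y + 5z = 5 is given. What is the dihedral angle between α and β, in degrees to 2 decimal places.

70.73

cos θ = |n₁·n₂| / (|n₁||n₂|) = |-14| / (√40 · √45).
θ = arccos(0.32998) ≈ 70.73°.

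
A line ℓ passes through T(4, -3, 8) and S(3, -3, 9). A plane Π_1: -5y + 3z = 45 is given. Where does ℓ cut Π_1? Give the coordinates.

(2, -3, 10)

A direction vector for ℓ is S − T = (-1, 0, 1).
Substitute r = (4, -3, 8) + t(-1, 0, 1) into the plane: 39 + 3t = 45, so t = 2.
Intersection: (4, -3, 8) + 2·(-1, 0, 1) = (2, -3, 10).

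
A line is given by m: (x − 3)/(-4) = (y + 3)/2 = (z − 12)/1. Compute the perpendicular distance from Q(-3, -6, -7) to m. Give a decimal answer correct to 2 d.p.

20.15

m has direction (-4, 2, 1) through (3, -3, 12).
Taking (3, -3, 12) on m with direction v = (-4, 2, 1): w = Q − (3, -3, 12) = (-6, -3, -19), and w × v = (35, 82, -24).
Distance = |w × v| / |v| = √8525 / √21 ≈ 20.15.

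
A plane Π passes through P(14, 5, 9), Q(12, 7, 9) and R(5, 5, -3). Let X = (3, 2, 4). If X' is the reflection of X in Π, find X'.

PQ = (-2, 2, 0), PR = (-9, 0, -12); a normal to Π is PQ × PR = (-24, -24, 18).
Using P: Π has equation -24x - 24y + 18z = -294.
λ = (n·X − d)/|n|² = (-48 − (-294))/1476 = 1/6.
Reflection = X − 2λn = (3, 2, 4) − (1/3)·(-24, -24, 18) = (11, 10, -2).

(11, 10, -2)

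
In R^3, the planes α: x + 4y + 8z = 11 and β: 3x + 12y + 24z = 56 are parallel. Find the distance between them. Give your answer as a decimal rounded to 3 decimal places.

Rescale β by 1/3: x + 4y + 8z = 56/3. Then distance = |11 − (56/3)| / √81 ≈ 0.852.

0.852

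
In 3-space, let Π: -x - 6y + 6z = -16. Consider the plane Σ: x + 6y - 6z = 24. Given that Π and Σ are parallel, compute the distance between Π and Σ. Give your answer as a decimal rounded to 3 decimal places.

Rescale Σ by 1/(-1): -x - 6y + 6z = -24. Then distance = |-16 − (-24)| / √73 ≈ 0.936.

0.936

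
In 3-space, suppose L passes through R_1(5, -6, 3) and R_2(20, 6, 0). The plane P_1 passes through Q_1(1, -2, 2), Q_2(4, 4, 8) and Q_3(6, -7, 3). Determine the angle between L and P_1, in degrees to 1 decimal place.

A direction vector for L is R_2 − R_1 = (15, 12, -3).
Q_1Q_2 = (3, 6, 6), Q_1Q_3 = (5, -5, 1); a normal to P_1 is Q_1Q_2 × Q_1Q_3 = (36, 27, -45).
Using Q_1: P_1 has equation 36x + 27y - 45z = -108.
sin θ = |n·v| / (|n||v|) = |999| / (√4050 · √378) = 0.80741.
θ ≈ 53.8°.

53.8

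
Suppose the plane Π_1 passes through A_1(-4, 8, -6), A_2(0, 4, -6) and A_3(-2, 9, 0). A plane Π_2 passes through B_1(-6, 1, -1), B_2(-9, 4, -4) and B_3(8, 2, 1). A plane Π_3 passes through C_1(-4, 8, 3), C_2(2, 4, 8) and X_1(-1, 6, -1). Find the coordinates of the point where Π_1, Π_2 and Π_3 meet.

A_1A_2 = (4, -4, 0), A_1A_3 = (2, 1, 6); a normal to Π_1 is A_1A_2 × A_1A_3 = (-24, -24, 12).
Using A_1: Π_1 has equation -24x - 24y + 12z = -168.
B_1B_2 = (-3, 3, -3), B_1B_3 = (14, 1, 2); a normal to Π_2 is B_1B_2 × B_1B_3 = (9, -36, -45).
Using B_1: Π_2 has equation 9x - 36y - 45z = -45.
C_1C_2 = (6, -4, 5), C_1X_1 = (3, -2, -4); a normal to Π_3 is C_1C_2 × C_1X_1 = (26, 39, 0).
Using C_1: Π_3 has equation 26x + 39y = 208.
Solving the 3×3 linear system -24x - 24y + 12z = -168, 9x - 36y - 45z = -45, 26x + 39y = 208 (e.g. by elimination or Cramer's rule, determinant = 1404) gives (-1, 6, -4).

(-1, 6, -4)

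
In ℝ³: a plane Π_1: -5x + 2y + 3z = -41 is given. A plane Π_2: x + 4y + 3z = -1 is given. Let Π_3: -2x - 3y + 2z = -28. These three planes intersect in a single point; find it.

(6, 2, -5)

Solving the 3×3 linear system -5x + 2y + 3z = -41, x + 4y + 3z = -1, -2x - 3y + 2z = -28 (e.g. by elimination or Cramer's rule, determinant = -86) gives (6, 2, -5).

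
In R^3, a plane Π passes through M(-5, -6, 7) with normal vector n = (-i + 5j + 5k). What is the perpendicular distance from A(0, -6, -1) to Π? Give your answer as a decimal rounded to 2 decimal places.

6.30

Π: n·r = n·M gives -x + 5y + 5z = 10.
n·A − d = (-1)·(0) + (5)·(-6) + (5)·(-1) − 10 = -45; |n| = √51.
Distance = |-45| / √51 = 45/√51 ≈ 6.30.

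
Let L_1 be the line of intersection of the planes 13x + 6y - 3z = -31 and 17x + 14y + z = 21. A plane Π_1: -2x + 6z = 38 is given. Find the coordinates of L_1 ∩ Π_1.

(-4, 6, 5)

Direction of L_1: (13, 6, -3) × (17, 14, 1) = (48, -64, 80).
A point on L_1: solving the two plane equations with x = 8 gives (8, -10, 25).
Substitute r = (8, -10, 25) + t(48, -64, 80) into the plane: 134 + 384t = 38, so t = -1/4.
Intersection: (8, -10, 25) + (-1/4)·(48, -64, 80) = (-4, 6, 5).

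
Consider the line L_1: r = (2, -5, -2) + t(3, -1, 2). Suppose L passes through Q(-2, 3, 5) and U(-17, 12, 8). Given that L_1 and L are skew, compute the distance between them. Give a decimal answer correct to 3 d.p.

3.138

A direction vector for L is U − Q = (-15, 9, 3).
Common perpendicular direction n = (3, -1, 2) × (-15, 9, 3) = (-21, -39, 12).
With w = (-2, 3, 5) − (2, -5, -2) = (-4, 8, 7), w · n = -144.
Distance = |w · n| / |n| = |-144| / √2106 ≈ 3.138.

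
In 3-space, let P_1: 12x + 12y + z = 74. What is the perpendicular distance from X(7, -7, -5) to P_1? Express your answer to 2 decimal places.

n·X − d = (12)·(7) + (12)·(-7) + (1)·(-5) − 74 = -79; |n| = √289.
Distance = |-79| / √289 = 79/√289 ≈ 4.65.

4.65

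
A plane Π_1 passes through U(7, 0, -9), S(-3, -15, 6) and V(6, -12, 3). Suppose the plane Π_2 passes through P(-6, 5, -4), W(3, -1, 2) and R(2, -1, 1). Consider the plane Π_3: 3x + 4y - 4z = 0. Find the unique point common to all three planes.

(-4, -3, -6)

US = (-10, -15, 15), UV = (-1, -12, 12); a normal to Π_1 is US × UV = (0, 105, 105).
Using U: Π_1 has equation 105y + 105z = -945.
PW = (9, -6, 6), PR = (8, -6, 5); a normal to Π_2 is PW × PR = (6, 3, -6).
Using P: Π_2 has equation 6x + 3y - 6z = 3.
Solving the 3×3 linear system 105y + 105z = -945, 6x + 3y - 6z = 3, 3x + 4y - 4z = 0 (e.g. by elimination or Cramer's rule, determinant = 2205) gives (-4, -3, -6).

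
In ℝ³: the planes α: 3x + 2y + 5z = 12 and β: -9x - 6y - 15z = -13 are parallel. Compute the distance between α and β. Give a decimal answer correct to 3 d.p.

Rescale β by 1/(-3): 3x + 2y + 5z = 13/3. Then distance = |12 − (13/3)| / √38 ≈ 1.244.

1.244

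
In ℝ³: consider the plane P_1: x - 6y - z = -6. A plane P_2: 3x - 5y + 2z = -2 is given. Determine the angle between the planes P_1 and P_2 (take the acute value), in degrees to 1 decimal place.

cos θ = |n₁·n₂| / (|n₁||n₂|) = |31| / (√38 · √38).
θ = arccos(0.81579) ≈ 35.3°.

35.3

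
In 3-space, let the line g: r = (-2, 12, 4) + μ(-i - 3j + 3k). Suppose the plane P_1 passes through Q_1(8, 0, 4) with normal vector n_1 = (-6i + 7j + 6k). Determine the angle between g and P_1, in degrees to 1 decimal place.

3.6

P_1: n_1·r = n_1·Q_1 gives -6x + 7y + 6z = -24.
sin θ = |n·v| / (|n||v|) = |3| / (√121 · √19) = 0.06257.
θ ≈ 3.6°.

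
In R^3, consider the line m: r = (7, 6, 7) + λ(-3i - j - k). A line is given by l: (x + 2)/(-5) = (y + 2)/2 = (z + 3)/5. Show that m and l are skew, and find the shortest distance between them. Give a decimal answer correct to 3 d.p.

l has direction (-5, 2, 5) through (-2, -2, -3).
Common perpendicular direction n = (-3, -1, -1) × (-5, 2, 5) = (-3, 20, -11).
With w = (-2, -2, -3) − (7, 6, 7) = (-9, -8, -10), w · n = -23.
Since n ≠ 0 the lines are not parallel, and w · n = -23 ≠ 0 so they do not intersect; hence they are skew.
Distance = |w · n| / |n| = |-23| / √530 ≈ 0.999.

0.999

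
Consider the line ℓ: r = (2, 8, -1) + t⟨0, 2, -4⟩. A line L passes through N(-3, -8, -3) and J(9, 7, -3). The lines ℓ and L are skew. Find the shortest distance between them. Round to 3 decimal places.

A direction vector for L is J − N = (12, 15, 0).
Common perpendicular direction n = (0, 2, -4) × (12, 15, 0) = (60, -48, -24).
With w = (-3, -8, -3) − (2, 8, -1) = (-5, -16, -2), w · n = 516.
Distance = |w · n| / |n| = |516| / √6480 ≈ 6.410.

6.410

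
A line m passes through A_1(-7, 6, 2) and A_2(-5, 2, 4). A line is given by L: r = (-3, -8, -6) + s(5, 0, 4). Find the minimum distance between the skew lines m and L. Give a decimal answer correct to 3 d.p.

A direction vector for m is A_2 − A_1 = (2, -4, 2).
Common perpendicular direction n = (2, -4, 2) × (5, 0, 4) = (-16, 2, 20).
With w = (-3, -8, -6) − (-7, 6, 2) = (4, -14, -8), w · n = -252.
Distance = |w · n| / |n| = |-252| / √660 ≈ 9.809.

9.809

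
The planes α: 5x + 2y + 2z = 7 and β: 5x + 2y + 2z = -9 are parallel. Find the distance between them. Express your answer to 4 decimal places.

Same normal n = (5, 2, 2) with |n| = √33; distance = |7 − (-9)| / |n| = 16/√33 ≈ 2.7852.

2.7852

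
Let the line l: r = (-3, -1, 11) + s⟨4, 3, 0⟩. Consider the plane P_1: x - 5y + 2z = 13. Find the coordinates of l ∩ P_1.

(1, 2, 11)

Substitute r = (-3, -1, 11) + t(4, 3, 0) into the plane: 24 + (-11)t = 13, so t = 1.
Intersection: (-3, -1, 11) + 1·(4, 3, 0) = (1, 2, 11).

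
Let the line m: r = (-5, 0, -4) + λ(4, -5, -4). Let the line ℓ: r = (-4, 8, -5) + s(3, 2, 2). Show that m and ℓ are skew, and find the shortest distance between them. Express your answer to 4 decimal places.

Common perpendicular direction n = (4, -5, -4) × (3, 2, 2) = (-2, -20, 23).
With w = (-4, 8, -5) − (-5, 0, -4) = (1, 8, -1), w · n = -185.
Since n ≠ 0 the lines are not parallel, and w · n = -185 ≠ 0 so they do not intersect; hence they are skew.
Distance = |w · n| / |n| = |-185| / √933 ≈ 6.0566.

6.0566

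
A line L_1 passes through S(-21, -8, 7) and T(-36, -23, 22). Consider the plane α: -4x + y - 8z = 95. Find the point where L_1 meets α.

(-6, 7, -8)

A direction vector for L_1 is T − S = (-15, -15, 15).
Substitute r = (-21, -8, 7) + t(-15, -15, 15) into the plane: 20 + (-75)t = 95, so t = -1.
Intersection: (-21, -8, 7) + (-1)·(-15, -15, 15) = (-6, 7, -8).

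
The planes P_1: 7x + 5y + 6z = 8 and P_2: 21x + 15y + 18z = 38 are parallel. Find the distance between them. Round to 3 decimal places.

Rescale P_2 by 1/3: 7x + 5y + 6z = 38/3. Then distance = |8 − (38/3)| / √110 ≈ 0.445.

0.445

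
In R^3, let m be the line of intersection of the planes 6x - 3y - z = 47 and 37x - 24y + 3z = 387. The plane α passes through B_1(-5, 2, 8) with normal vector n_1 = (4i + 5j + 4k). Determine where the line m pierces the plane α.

Direction of m: (6, -3, -1) × (37, -24, 3) = (-33, -55, -33).
A point on m: solving the two plane equations with x = 12 gives (12, 4, 13).
α: n_1·r = n_1·B_1 gives 4x + 5y + 4z = 22.
Substitute r = (12, 4, 13) + t(-33, -55, -33) into the plane: 120 + (-539)t = 22, so t = 2/11.
Intersection: (12, 4, 13) + (2/11)·(-33, -55, -33) = (6, -6, 7).

(6, -6, 7)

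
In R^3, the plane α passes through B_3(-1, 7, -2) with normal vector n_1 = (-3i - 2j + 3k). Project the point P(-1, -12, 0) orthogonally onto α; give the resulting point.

(5, -8, -6)

α: n_1·r = n_1·B_3 gives -3x - 2y + 3z = -17.
Foot = P − λn with λ = (n·P − d)/|n|² = (27 − (-17))/22 = 2.
Foot = (-1, -12, 0) − 2·(-3, -2, 3) = (5, -8, -6).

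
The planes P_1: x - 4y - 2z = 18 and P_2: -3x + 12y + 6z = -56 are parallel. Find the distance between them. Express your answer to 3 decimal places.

0.145

Rescale P_2 by 1/(-3): x - 4y - 2z = 56/3. Then distance = |18 − (56/3)| / √21 ≈ 0.145.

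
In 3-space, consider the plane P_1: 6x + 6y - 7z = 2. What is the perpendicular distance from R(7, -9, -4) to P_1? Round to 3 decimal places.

n·R − d = (6)·(7) + (6)·(-9) + (-7)·(-4) − 2 = 14; |n| = √121.
Distance = |14| / √121 = 14/√121 ≈ 1.273.

1.273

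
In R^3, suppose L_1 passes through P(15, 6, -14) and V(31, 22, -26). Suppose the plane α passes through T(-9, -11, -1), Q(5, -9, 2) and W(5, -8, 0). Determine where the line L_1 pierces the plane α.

(3, -6, -5)

A direction vector for L_1 is V − P = (16, 16, -12).
TQ = (14, 2, 3), TW = (14, 3, 1); a normal to α is TQ × TW = (-7, 28, 14).
Using T: α has equation -7x + 28y + 14z = -259.
Substitute r = (15, 6, -14) + t(16, 16, -12) into the plane: -133 + 168t = -259, so t = -3/4.
Intersection: (15, 6, -14) + (-3/4)·(16, 16, -12) = (3, -6, -5).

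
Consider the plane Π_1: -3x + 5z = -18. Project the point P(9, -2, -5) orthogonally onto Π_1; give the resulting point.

(6, -2, 0)

Foot = P − λn with λ = (n·P − d)/|n|² = (-52 − (-18))/34 = -1.
Foot = (9, -2, -5) − (-1)·(-3, 0, 5) = (6, -2, 0).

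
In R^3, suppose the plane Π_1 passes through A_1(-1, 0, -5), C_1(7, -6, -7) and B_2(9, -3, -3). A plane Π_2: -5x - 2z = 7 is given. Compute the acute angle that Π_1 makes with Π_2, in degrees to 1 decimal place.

86.5

A_1C_1 = (8, -6, -2), A_1B_2 = (10, -3, 2); a normal to Π_1 is A_1C_1 × A_1B_2 = (-18, -36, 36).
Using A_1: Π_1 has equation -18x - 36y + 36z = -162.
cos θ = |n₁·n₂| / (|n₁||n₂|) = |18| / (√2916 · √29).
θ = arccos(0.06190) ≈ 86.5°.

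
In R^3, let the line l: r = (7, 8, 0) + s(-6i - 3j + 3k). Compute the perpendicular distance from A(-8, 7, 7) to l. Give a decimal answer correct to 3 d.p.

Taking (7, 8, 0) on l with direction v = (-6, -3, 3): w = A − (7, 8, 0) = (-15, -1, 7), and w × v = (18, 3, 39).
Distance = |w × v| / |v| = √1854 / √54 ≈ 5.859.

5.859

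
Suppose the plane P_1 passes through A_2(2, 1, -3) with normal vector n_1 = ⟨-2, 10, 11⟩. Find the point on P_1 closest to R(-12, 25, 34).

P_1: n_1·r = n_1·A_2 gives -2x + 10y + 11z = -27.
Foot = R − λn with λ = (n·R − d)/|n|² = (648 − (-27))/225 = 3.
Foot = (-12, 25, 34) − 3·(-2, 10, 11) = (-6, -5, 1).

(-6, -5, 1)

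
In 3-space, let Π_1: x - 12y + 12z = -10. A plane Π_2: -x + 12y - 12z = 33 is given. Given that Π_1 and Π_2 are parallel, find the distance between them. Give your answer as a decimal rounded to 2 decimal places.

1.35

Rescale Π_2 by 1/(-1): x - 12y + 12z = -33. Then distance = |-10 − (-33)| / √289 ≈ 1.35.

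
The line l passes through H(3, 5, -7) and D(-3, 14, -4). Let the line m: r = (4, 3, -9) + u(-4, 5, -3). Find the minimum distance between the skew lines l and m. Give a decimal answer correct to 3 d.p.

0.115

A direction vector for l is D − H = (-6, 9, 3).
Common perpendicular direction n = (-6, 9, 3) × (-4, 5, -3) = (-42, -30, 6).
With w = (4, 3, -9) − (3, 5, -7) = (1, -2, -2), w · n = 6.
Distance = |w · n| / |n| = |6| / √2700 ≈ 0.115.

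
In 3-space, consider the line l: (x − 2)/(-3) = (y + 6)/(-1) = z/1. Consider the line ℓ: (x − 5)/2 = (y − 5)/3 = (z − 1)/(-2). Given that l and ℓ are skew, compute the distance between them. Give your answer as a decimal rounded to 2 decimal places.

6.65

l has direction (-3, -1, 1) through (2, -6, 0).
ℓ has direction (2, 3, -2) through (5, 5, 1).
Common perpendicular direction n = (-3, -1, 1) × (2, 3, -2) = (-1, -4, -7).
With w = (5, 5, 1) − (2, -6, 0) = (3, 11, 1), w · n = -54.
Distance = |w · n| / |n| = |-54| / √66 ≈ 6.65.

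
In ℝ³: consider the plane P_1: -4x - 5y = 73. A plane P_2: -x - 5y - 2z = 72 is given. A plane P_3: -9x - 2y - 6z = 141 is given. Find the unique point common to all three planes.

(-7, -9, -10)

Solving the 3×3 linear system -4x - 5y = 73, -x - 5y - 2z = 72, -9x - 2y - 6z = 141 (e.g. by elimination or Cramer's rule, determinant = -164) gives (-7, -9, -10).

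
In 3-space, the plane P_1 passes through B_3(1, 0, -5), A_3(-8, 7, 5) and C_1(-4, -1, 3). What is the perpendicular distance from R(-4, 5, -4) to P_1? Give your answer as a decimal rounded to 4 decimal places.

2.1381

B_3A_3 = (-9, 7, 10), B_3C_1 = (-5, -1, 8); a normal to P_1 is B_3A_3 × B_3C_1 = (66, 22, 44).
Using B_3: P_1 has equation 66x + 22y + 44z = -154.
n·R − d = (66)·(-4) + (22)·(5) + (44)·(-4) − (-154) = -176; |n| = √6776.
Distance = |-176| / √6776 = 176/√6776 ≈ 2.1381.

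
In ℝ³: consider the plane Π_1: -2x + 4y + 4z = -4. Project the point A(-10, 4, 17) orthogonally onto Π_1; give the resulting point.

Foot = A − λn with λ = (n·A − d)/|n|² = (104 − (-4))/36 = 3.
Foot = (-10, 4, 17) − 3·(-2, 4, 4) = (-4, -8, 5).

(-4, -8, 5)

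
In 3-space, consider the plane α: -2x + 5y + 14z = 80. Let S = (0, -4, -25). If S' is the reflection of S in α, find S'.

λ = (n·S − d)/|n|² = (-370 − 80)/225 = -2.
Reflection = S − 2λn = (0, -4, -25) − (-4)·(-2, 5, 14) = (-8, 16, 31).

(-8, 16, 31)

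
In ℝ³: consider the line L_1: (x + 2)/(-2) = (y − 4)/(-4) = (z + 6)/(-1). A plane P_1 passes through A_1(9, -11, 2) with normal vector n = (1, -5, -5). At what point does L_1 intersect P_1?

(-6, -4, -8)

L_1 has direction (-2, -4, -1) through (-2, 4, -6).
P_1: n·r = n·A_1 gives x - 5y - 5z = 54.
Substitute r = (-2, 4, -6) + t(-2, -4, -1) into the plane: 8 + 23t = 54, so t = 2.
Intersection: (-2, 4, -6) + 2·(-2, -4, -1) = (-6, -4, -8).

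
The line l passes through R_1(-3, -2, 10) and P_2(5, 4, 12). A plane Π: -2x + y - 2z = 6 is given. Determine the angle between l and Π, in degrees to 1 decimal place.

A direction vector for l is P_2 − R_1 = (8, 6, 2).
sin θ = |n·v| / (|n||v|) = |-14| / (√9 · √104) = 0.45760.
θ ≈ 27.2°.

27.2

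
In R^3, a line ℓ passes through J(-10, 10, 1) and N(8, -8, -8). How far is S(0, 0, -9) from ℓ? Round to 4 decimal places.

A direction vector for ℓ is N − J = (18, -18, -9).
Taking (-10, 10, 1) on ℓ with direction v = (18, -18, -9): w = S − (-10, 10, 1) = (10, -10, -10), and w × v = (-90, -90, 0).
Distance = |w × v| / |v| = √16200 / √729 ≈ 4.7140.

4.7140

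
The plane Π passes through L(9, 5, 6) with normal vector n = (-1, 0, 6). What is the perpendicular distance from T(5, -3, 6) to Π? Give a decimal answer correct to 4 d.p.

0.6576

Π: n·r = n·L gives -x + 6z = 27.
n·T − d = (-1)·(5) + (0)·(-3) + (6)·(6) − 27 = 4; |n| = √37.
Distance = |4| / √37 = 4/√37 ≈ 0.6576.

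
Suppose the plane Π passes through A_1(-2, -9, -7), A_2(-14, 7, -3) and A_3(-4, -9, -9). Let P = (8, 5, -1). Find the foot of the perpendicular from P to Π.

(2, -1, 5)

A_1A_2 = (-12, 16, 4), A_1A_3 = (-2, 0, -2); a normal to Π is A_1A_2 × A_1A_3 = (-32, -32, 32).
Using A_1: Π has equation -32x - 32y + 32z = 128.
Foot = P − λn with λ = (n·P − d)/|n|² = (-448 − 128)/3072 = -3/16.
Foot = (8, 5, -1) − (-3/16)·(-32, -32, 32) = (2, -1, 5).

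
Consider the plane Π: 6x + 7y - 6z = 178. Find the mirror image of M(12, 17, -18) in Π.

λ = (n·M − d)/|n|² = (299 − 178)/121 = 1.
Reflection = M − 2λn = (12, 17, -18) − 2·(6, 7, -6) = (0, 3, -6).

(0, 3, -6)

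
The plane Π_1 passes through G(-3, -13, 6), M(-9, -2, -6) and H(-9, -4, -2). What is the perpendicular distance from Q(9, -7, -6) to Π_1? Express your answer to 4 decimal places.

7.1714

GM = (-6, 11, -12), GH = (-6, 9, -8); a normal to Π_1 is GM × GH = (20, 24, 12).
Using G: Π_1 has equation 20x + 24y + 12z = -300.
n·Q − d = (20)·(9) + (24)·(-7) + (12)·(-6) − (-300) = 240; |n| = √1120.
Distance = |240| / √1120 = 240/√1120 ≈ 7.1714.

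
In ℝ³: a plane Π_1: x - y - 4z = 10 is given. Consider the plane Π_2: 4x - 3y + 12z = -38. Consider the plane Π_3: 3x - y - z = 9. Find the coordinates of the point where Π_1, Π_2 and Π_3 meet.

(4, 6, -3)

Solving the 3×3 linear system x - y - 4z = 10, 4x - 3y + 12z = -38, 3x - y - z = 9 (e.g. by elimination or Cramer's rule, determinant = -45) gives (4, 6, -3).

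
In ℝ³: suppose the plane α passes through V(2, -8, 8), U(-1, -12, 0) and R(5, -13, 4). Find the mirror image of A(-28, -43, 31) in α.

VU = (-3, -4, -8), VR = (3, -5, -4); a normal to α is VU × VR = (-24, -36, 27).
Using V: α has equation -24x - 36y + 27z = 456.
λ = (n·A − d)/|n|² = (3057 − 456)/2601 = 1.
Reflection = A − 2λn = (-28, -43, 31) − 2·(-24, -36, 27) = (20, 29, -23).

(20, 29, -23)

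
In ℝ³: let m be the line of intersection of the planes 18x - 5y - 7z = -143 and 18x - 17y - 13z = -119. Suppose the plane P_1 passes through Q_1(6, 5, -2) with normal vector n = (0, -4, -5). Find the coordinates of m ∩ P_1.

(-7, -5, 6)

Direction of m: (18, -5, -7) × (18, -17, -13) = (-54, 108, -216).
A point on m: solving the two plane equations with x = -6 gives (-6, -7, 10).
P_1: n·r = n·Q_1 gives -4y - 5z = -10.
Substitute r = (-6, -7, 10) + t(-54, 108, -216) into the plane: -22 + 648t = -10, so t = 1/54.
Intersection: (-6, -7, 10) + (1/54)·(-54, 108, -216) = (-7, -5, 6).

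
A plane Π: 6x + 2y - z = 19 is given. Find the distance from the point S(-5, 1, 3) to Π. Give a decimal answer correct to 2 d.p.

n·S − d = (6)·(-5) + (2)·(1) + (-1)·(3) − 19 = -50; |n| = √41.
Distance = |-50| / √41 = 50/√41 ≈ 7.81.

7.81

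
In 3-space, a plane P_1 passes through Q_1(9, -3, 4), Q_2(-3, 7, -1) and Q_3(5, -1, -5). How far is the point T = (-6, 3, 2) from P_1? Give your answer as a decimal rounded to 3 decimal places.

5.333

Q_1Q_2 = (-12, 10, -5), Q_1Q_3 = (-4, 2, -9); a normal to P_1 is Q_1Q_2 × Q_1Q_3 = (-80, -88, 16).
Using Q_1: P_1 has equation -80x - 88y + 16z = -392.
n·T − d = (-80)·(-6) + (-88)·(3) + (16)·(2) − (-392) = 640; |n| = √14400.
Distance = |640| / √14400 = 640/√14400 ≈ 5.333.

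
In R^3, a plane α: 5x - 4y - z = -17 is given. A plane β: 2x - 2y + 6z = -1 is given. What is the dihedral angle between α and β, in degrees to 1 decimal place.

cos θ = |n₁·n₂| / (|n₁||n₂|) = |12| / (√42 · √44).
θ = arccos(0.27915) ≈ 73.8°.

73.8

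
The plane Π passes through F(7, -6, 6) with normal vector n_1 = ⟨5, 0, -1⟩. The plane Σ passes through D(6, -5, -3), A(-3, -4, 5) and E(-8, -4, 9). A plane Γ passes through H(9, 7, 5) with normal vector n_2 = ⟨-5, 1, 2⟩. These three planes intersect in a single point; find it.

Π: n_1·r = n_1·F gives 5x - z = 29.
DA = (-9, 1, 8), DE = (-14, 1, 12); a normal to Σ is DA × DE = (4, -4, 5).
Using D: Σ has equation 4x - 4y + 5z = 29.
Γ: n_2·r = n_2·H gives -5x + y + 2z = -28.
Solving the 3×3 linear system 5x - z = 29, 4x - 4y + 5z = 29, -5x + y + 2z = -28 (e.g. by elimination or Cramer's rule, determinant = -49) gives (6, 0, 1).

(6, 0, 1)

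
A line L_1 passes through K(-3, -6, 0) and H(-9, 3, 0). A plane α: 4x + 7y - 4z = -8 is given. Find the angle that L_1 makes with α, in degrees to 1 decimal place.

23.6

A direction vector for L_1 is H − K = (-6, 9, 0).
sin θ = |n·v| / (|n||v|) = |39| / (√81 · √117) = 0.40062.
θ ≈ 23.6°.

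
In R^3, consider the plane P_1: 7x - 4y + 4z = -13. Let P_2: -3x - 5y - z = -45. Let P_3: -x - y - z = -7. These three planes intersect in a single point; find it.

Solving the 3×3 linear system 7x - 4y + 4z = -13, -3x - 5y - z = -45, -x - y - z = -7 (e.g. by elimination or Cramer's rule, determinant = 28) gives (5, 7, -5).

(5, 7, -5)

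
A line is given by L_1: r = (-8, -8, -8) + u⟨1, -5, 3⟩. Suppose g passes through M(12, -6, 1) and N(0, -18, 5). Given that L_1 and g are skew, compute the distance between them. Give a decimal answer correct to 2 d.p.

4.86

A direction vector for g is N − M = (-12, -12, 4).
Common perpendicular direction n = (1, -5, 3) × (-12, -12, 4) = (16, -40, -72).
With w = (12, -6, 1) − (-8, -8, -8) = (20, 2, 9), w · n = -408.
Distance = |w · n| / |n| = |-408| / √7040 ≈ 4.86.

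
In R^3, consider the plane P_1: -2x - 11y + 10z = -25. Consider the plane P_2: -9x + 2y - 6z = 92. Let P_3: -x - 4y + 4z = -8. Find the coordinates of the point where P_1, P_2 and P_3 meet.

Solving the 3×3 linear system -2x - 11y + 10z = -25, -9x + 2y - 6z = 92, -x - 4y + 4z = -8 (e.g. by elimination or Cramer's rule, determinant = -50) gives (-8, 1, -3).

(-8, 1, -3)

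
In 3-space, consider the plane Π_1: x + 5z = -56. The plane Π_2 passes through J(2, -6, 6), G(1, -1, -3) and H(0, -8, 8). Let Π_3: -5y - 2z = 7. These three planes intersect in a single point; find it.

JG = (-1, 5, -9), JH = (-2, -2, 2); a normal to Π_2 is JG × JH = (-8, 20, 12).
Using J: Π_2 has equation -8x + 20y + 12z = -64.
Solving the 3×3 linear system x + 5z = -56, -8x + 20y + 12z = -64, -5y - 2z = 7 (e.g. by elimination or Cramer's rule, determinant = 220) gives (-1, 3, -11).

(-1, 3, -11)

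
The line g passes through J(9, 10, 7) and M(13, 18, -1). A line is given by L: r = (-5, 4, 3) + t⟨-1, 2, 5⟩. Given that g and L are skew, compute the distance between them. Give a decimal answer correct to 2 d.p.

13.05

A direction vector for g is M − J = (4, 8, -8).
Common perpendicular direction n = (4, 8, -8) × (-1, 2, 5) = (56, -12, 16).
With w = (-5, 4, 3) − (9, 10, 7) = (-14, -6, -4), w · n = -776.
Distance = |w · n| / |n| = |-776| / √3536 ≈ 13.05.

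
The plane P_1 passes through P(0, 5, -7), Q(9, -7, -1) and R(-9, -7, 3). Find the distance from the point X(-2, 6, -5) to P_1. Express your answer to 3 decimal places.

PQ = (9, -12, 6), PR = (-9, -12, 10); a normal to P_1 is PQ × PR = (-48, -144, -216).
Using P: P_1 has equation -48x - 144y - 216z = 792.
n·X − d = (-48)·(-2) + (-144)·(6) + (-216)·(-5) − 792 = -480; |n| = √69696.
Distance = |-480| / √69696 = 480/√69696 ≈ 1.818.

1.818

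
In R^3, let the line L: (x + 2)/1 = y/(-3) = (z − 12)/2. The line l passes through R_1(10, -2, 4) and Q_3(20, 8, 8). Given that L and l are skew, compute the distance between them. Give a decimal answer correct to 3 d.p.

L has direction (1, -3, 2) through (-2, 0, 12).
A direction vector for l is Q_3 − R_1 = (10, 10, 4).
Common perpendicular direction n = (1, -3, 2) × (10, 10, 4) = (-32, 16, 40).
With w = (10, -2, 4) − (-2, 0, 12) = (12, -2, -8), w · n = -736.
Distance = |w · n| / |n| = |-736| / √2880 ≈ 13.715.

13.715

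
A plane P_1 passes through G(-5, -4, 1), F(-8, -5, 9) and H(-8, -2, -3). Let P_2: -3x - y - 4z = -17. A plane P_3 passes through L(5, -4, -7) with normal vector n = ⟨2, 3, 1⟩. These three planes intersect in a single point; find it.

GF = (-3, -1, 8), GH = (-3, 2, -4); a normal to P_1 is GF × GH = (-12, -36, -9).
Using G: P_1 has equation -12x - 36y - 9z = 195.
P_3: n·r = n·L gives 2x + 3y + z = -9.
Solving the 3×3 linear system -12x - 36y - 9z = 195, -3x - y - 4z = -17, 2x + 3y + z = -9 (e.g. by elimination or Cramer's rule, determinant = 111) gives (7, -8, 1).

(7, -8, 1)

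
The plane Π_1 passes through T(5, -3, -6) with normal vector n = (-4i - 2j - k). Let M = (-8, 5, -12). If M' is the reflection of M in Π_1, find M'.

Π_1: n·r = n·T gives -4x - 2y - z = -8.
λ = (n·M − d)/|n|² = (34 − (-8))/21 = 2.
Reflection = M − 2λn = (-8, 5, -12) − 4·(-4, -2, -1) = (8, 13, -8).

(8, 13, -8)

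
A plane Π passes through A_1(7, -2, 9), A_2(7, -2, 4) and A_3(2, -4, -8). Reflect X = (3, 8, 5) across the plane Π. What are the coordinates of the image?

A_1A_2 = (0, 0, -5), A_1A_3 = (-5, -2, -17); a normal to Π is A_1A_2 × A_1A_3 = (-10, 25, 0).
Using A_1: Π has equation -10x + 25y = -120.
λ = (n·X − d)/|n|² = (170 − (-120))/725 = 2/5.
Reflection = X − 2λn = (3, 8, 5) − (4/5)·(-10, 25, 0) = (11, -12, 5).

(11, -12, 5)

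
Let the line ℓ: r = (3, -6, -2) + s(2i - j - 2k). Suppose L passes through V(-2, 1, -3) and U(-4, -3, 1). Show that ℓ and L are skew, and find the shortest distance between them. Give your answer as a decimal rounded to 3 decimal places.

A direction vector for L is U − V = (-2, -4, 4).
Common perpendicular direction n = (2, -1, -2) × (-2, -4, 4) = (-12, -4, -10).
With w = (-2, 1, -3) − (3, -6, -2) = (-5, 7, -1), w · n = 42.
Since n ≠ 0 the lines are not parallel, and w · n = 42 ≠ 0 so they do not intersect; hence they are skew.
Distance = |w · n| / |n| = |42| / √260 ≈ 2.605.

2.605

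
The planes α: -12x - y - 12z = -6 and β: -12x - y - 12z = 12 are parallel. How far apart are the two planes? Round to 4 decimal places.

1.0588

Same normal n = (-12, -1, -12) with |n| = √289; distance = |-6 − 12| / |n| = 18/√289 ≈ 1.0588.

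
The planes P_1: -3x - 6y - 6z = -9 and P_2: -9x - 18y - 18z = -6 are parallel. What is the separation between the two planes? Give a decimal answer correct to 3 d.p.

0.778

Rescale P_2 by 1/3: -3x - 6y - 6z = -2. Then distance = |-9 − (-2)| / √81 ≈ 0.778.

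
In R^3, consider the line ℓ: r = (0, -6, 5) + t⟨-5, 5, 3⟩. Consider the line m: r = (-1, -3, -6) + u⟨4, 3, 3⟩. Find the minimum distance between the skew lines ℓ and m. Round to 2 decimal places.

10.31

Common perpendicular direction n = (-5, 5, 3) × (4, 3, 3) = (6, 27, -35).
With w = (-1, -3, -6) − (0, -6, 5) = (-1, 3, -11), w · n = 460.
Distance = |w · n| / |n| = |460| / √1990 ≈ 10.31.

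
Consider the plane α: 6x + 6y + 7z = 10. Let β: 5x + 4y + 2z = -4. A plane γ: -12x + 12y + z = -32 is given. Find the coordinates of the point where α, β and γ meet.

(0, -3, 4)

Solving the 3×3 linear system 6x + 6y + 7z = 10, 5x + 4y + 2z = -4, -12x + 12y + z = -32 (e.g. by elimination or Cramer's rule, determinant = 462) gives (0, -3, 4).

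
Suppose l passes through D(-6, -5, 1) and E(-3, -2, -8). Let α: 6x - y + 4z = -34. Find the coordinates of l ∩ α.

A direction vector for l is E − D = (3, 3, -9).
Substitute r = (-6, -5, 1) + t(3, 3, -9) into the plane: -27 + (-21)t = -34, so t = 1/3.
Intersection: (-6, -5, 1) + (1/3)·(3, 3, -9) = (-5, -4, -2).

(-5, -4, -2)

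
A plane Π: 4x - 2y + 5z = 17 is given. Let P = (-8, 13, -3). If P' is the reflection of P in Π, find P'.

λ = (n·P − d)/|n|² = (-73 − 17)/45 = -2.
Reflection = P − 2λn = (-8, 13, -3) − (-4)·(4, -2, 5) = (8, 5, 17).

(8, 5, 17)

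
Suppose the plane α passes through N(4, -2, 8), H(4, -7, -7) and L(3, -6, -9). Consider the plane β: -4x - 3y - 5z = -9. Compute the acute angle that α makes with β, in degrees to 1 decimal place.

55.0

NH = (0, -5, -15), NL = (-1, -4, -17); a normal to α is NH × NL = (25, 15, -5).
Using N: α has equation 25x + 15y - 5z = 30.
cos θ = |n₁·n₂| / (|n₁||n₂|) = |-120| / (√875 · √50).
θ = arccos(0.57371) ≈ 55.0°.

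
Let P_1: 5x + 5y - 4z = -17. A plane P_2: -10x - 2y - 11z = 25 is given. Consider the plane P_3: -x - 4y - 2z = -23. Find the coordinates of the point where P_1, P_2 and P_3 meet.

Solving the 3×3 linear system 5x + 5y - 4z = -17, -10x - 2y - 11z = 25, -x - 4y - 2z = -23 (e.g. by elimination or Cramer's rule, determinant = -397) gives (-7, 6, 3).

(-7, 6, 3)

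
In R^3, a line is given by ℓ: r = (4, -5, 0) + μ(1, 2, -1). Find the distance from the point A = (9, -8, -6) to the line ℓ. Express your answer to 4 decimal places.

8.1138

Taking (4, -5, 0) on ℓ with direction v = (1, 2, -1): w = A − (4, -5, 0) = (5, -3, -6), and w × v = (15, -1, 13).
Distance = |w × v| / |v| = √395 / √6 ≈ 8.1138.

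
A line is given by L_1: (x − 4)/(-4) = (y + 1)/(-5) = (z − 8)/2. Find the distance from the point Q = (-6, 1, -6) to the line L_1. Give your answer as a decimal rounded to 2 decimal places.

17.32

L_1 has direction (-4, -5, 2) through (4, -1, 8).
Taking (4, -1, 8) on L_1 with direction v = (-4, -5, 2): w = Q − (4, -1, 8) = (-10, 2, -14), and w × v = (-66, 76, 58).
Distance = |w × v| / |v| = √13496 / √45 ≈ 17.32.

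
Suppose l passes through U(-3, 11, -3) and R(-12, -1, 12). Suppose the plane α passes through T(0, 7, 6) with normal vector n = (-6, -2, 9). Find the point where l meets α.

A direction vector for l is R − U = (-9, -12, 15).
α: n·r = n·T gives -6x - 2y + 9z = 40.
Substitute r = (-3, 11, -3) + t(-9, -12, 15) into the plane: -31 + 213t = 40, so t = 1/3.
Intersection: (-3, 11, -3) + (1/3)·(-9, -12, 15) = (-6, 7, 2).

(-6, 7, 2)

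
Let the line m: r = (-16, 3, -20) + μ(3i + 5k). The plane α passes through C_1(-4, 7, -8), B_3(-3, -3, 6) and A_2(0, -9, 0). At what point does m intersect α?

C_1B_3 = (1, -10, 14), C_1A_2 = (4, -16, 8); a normal to α is C_1B_3 × C_1A_2 = (144, 48, 24).
Using C_1: α has equation 144x + 48y + 24z = -432.
Substitute r = (-16, 3, -20) + t(3, 0, 5) into the plane: -2640 + 552t = -432, so t = 4.
Intersection: (-16, 3, -20) + 4·(3, 0, 5) = (-4, 3, 0).

(-4, 3, 0)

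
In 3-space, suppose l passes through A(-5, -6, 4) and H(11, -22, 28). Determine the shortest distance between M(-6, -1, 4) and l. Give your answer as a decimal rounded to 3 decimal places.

4.187

A direction vector for l is H − A = (16, -16, 24).
Taking (-5, -6, 4) on l with direction v = (16, -16, 24): w = M − (-5, -6, 4) = (-1, 5, 0), and w × v = (120, 24, -64).
Distance = |w × v| / |v| = √19072 / √1088 ≈ 4.187.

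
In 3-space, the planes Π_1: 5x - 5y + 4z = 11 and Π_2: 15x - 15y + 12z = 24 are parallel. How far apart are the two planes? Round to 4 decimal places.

0.3693

Rescale Π_2 by 1/3: 5x - 5y + 4z = 8. Then distance = |11 − 8| / √66 ≈ 0.3693.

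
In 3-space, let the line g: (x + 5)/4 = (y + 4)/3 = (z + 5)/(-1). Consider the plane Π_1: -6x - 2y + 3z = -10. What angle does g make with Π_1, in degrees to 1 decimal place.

67.6

g has direction (4, 3, -1) through (-5, -4, -5).
sin θ = |n·v| / (|n||v|) = |-33| / (√49 · √26) = 0.92455.
θ ≈ 67.6°.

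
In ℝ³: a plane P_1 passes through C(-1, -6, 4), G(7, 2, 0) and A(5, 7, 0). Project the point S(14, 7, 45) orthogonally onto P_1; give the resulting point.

(-1, 1, 3)

CG = (8, 8, -4), CA = (6, 13, -4); a normal to P_1 is CG × CA = (20, 8, 56).
Using C: P_1 has equation 20x + 8y + 56z = 156.
Foot = S − λn with λ = (n·S − d)/|n|² = (2856 − 156)/3600 = 3/4.
Foot = (14, 7, 45) − (3/4)·(20, 8, 56) = (-1, 1, 3).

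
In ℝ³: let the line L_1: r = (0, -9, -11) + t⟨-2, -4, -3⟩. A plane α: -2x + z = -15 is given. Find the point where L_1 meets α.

Substitute r = (0, -9, -11) + t(-2, -4, -3) into the plane: -11 + 1t = -15, so t = -4.
Intersection: (0, -9, -11) + (-4)·(-2, -4, -3) = (8, 7, 1).

(8, 7, 1)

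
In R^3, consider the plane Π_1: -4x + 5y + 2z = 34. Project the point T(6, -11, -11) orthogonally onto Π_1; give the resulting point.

Foot = T − λn with λ = (n·T − d)/|n|² = (-101 − 34)/45 = -3.
Foot = (6, -11, -11) − (-3)·(-4, 5, 2) = (-6, 4, -5).

(-6, 4, -5)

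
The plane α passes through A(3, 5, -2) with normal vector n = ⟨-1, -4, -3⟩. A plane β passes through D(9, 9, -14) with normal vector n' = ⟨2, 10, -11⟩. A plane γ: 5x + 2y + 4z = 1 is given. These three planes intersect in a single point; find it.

(5, 12, -12)

α: n·r = n·A gives -x - 4y - 3z = -17.
β: n'·r = n'·D gives 2x + 10y - 11z = 262.
Solving the 3×3 linear system -x - 4y - 3z = -17, 2x + 10y - 11z = 262, 5x + 2y + 4z = 1 (e.g. by elimination or Cramer's rule, determinant = 328) gives (5, 12, -12).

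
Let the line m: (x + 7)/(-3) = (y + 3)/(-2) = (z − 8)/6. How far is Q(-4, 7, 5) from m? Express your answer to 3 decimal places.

m has direction (-3, -2, 6) through (-7, -3, 8).
Taking (-7, -3, 8) on m with direction v = (-3, -2, 6): w = Q − (-7, -3, 8) = (3, 10, -3), and w × v = (54, -9, 24).
Distance = |w × v| / |v| = √3573 / √49 ≈ 8.539.

8.539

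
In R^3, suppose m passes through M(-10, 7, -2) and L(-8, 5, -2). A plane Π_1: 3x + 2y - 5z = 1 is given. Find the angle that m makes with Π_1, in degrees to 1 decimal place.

A direction vector for m is L − M = (2, -2, 0).
sin θ = |n·v| / (|n||v|) = |2| / (√38 · √8) = 0.11471.
θ ≈ 6.6°.

6.6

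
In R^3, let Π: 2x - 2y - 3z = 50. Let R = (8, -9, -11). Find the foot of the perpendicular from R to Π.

Foot = R − λn with λ = (n·R − d)/|n|² = (67 − 50)/17 = 1.
Foot = (8, -9, -11) − 1·(2, -2, -3) = (6, -7, -8).

(6, -7, -8)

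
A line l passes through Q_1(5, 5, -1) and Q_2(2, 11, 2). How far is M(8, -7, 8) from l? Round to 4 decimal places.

13.4164

A direction vector for l is Q_2 − Q_1 = (-3, 6, 3).
Taking (5, 5, -1) on l with direction v = (-3, 6, 3): w = M − (5, 5, -1) = (3, -12, 9), and w × v = (-90, -36, -18).
Distance = |w × v| / |v| = √9720 / √54 ≈ 13.4164.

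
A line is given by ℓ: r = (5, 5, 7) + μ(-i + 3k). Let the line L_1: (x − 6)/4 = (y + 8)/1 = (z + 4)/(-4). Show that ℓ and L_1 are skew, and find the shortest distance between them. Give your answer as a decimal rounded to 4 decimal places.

L_1 has direction (4, 1, -4) through (6, -8, -4).
Common perpendicular direction n = (-1, 0, 3) × (4, 1, -4) = (-3, 8, -1).
With w = (6, -8, -4) − (5, 5, 7) = (1, -13, -11), w · n = -96.
Since n ≠ 0 the lines are not parallel, and w · n = -96 ≠ 0 so they do not intersect; hence they are skew.
Distance = |w · n| / |n| = |-96| / √74 ≈ 11.1598.

11.1598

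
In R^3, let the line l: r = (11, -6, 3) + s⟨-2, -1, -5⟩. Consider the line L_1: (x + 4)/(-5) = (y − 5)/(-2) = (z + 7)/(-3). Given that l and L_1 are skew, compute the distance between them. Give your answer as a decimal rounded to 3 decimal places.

L_1 has direction (-5, -2, -3) through (-4, 5, -7).
Common perpendicular direction n = (-2, -1, -5) × (-5, -2, -3) = (-7, 19, -1).
With w = (-4, 5, -7) − (11, -6, 3) = (-15, 11, -10), w · n = 324.
Distance = |w · n| / |n| = |324| / √411 ≈ 15.982.

15.982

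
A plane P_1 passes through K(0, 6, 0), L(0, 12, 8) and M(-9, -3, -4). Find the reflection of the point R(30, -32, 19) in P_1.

(-18, 40, -35)

KL = (0, 6, 8), KM = (-9, -9, -4); a normal to P_1 is KL × KM = (48, -72, 54).
Using K: P_1 has equation 48x - 72y + 54z = -432.
λ = (n·R − d)/|n|² = (4770 − (-432))/10404 = 1/2.
Reflection = R − 2λn = (30, -32, 19) − 1·(48, -72, 54) = (-18, 40, -35).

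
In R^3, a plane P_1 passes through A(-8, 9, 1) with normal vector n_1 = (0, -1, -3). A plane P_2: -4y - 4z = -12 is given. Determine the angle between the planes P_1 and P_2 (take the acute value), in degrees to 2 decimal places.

P_1: n_1·r = n_1·A gives -y - 3z = -12.
cos θ = |n₁·n₂| / (|n₁||n₂|) = |16| / (√10 · √32).
θ = arccos(0.89443) ≈ 26.57°.

26.57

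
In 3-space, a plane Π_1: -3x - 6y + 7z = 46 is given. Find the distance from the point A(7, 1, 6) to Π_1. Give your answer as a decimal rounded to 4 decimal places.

3.1974

n·A − d = (-3)·(7) + (-6)·(1) + (7)·(6) − 46 = -31; |n| = √94.
Distance = |-31| / √94 = 31/√94 ≈ 3.1974.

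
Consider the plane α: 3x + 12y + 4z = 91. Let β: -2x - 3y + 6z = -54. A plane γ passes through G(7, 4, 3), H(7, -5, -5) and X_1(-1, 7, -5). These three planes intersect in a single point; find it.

(-3, 10, -5)

GH = (0, -9, -8), GX_1 = (-8, 3, -8); a normal to γ is GH × GX_1 = (96, 64, -72).
Using G: γ has equation 96x + 64y - 72z = 712.
Solving the 3×3 linear system 3x + 12y + 4z = 91, -2x - 3y + 6z = -54, 96x + 64y - 72z = 712 (e.g. by elimination or Cramer's rule, determinant = 5320) gives (-3, 10, -5).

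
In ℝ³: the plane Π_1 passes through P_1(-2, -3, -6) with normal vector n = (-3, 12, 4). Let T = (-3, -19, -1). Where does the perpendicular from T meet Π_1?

Π_1: n·r = n·P_1 gives -3x + 12y + 4z = -54.
Foot = T − λn with λ = (n·T − d)/|n|² = (-223 − (-54))/169 = -1.
Foot = (-3, -19, -1) − (-1)·(-3, 12, 4) = (-6, -7, 3).

(-6, -7, 3)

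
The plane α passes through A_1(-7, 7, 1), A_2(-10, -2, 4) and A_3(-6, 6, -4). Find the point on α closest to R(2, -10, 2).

A_1A_2 = (-3, -9, 3), A_1A_3 = (1, -1, -5); a normal to α is A_1A_2 × A_1A_3 = (48, -12, 12).
Using A_1: α has equation 48x - 12y + 12z = -408.
Foot = R − λn with λ = (n·R − d)/|n|² = (240 − (-408))/2592 = 1/4.
Foot = (2, -10, 2) − (1/4)·(48, -12, 12) = (-10, -7, -1).

(-10, -7, -1)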